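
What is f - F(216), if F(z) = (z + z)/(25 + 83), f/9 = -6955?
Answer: -62599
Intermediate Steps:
f = -62595 (f = 9*(-6955) = -62595)
F(z) = z/54 (F(z) = (2*z)/108 = (2*z)*(1/108) = z/54)
f - F(216) = -62595 - 216/54 = -62595 - 1*4 = -62595 - 4 = -62599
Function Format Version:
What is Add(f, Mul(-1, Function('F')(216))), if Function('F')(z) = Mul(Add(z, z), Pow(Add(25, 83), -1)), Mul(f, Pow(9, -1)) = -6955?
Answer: -62599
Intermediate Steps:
f = -62595 (f = Mul(9, -6955) = -62595)
Function('F')(z) = Mul(Rational(1, 54), z) (Function('F')(z) = Mul(Mul(2, z), Pow(108, -1)) = Mul(Mul(2, z), Rational(1, 108)) = Mul(Rational(1, 54), z))
Add(f, Mul(-1, Function('F')(216))) = Add(-62595, Mul(-1, Mul(Rational(1, 54), 216))) = Add(-62595, Mul(-1, 4)) = Add(-62595, -4) = -62599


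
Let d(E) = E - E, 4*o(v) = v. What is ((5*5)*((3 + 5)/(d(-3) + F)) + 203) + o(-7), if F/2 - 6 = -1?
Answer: 885/4 ≈ 221.25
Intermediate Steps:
F = 10 (F = 12 + 2*(-1) = 12 - 2 = 10)
o(v) = v/4
d(E) = 0
((5*5)*((3 + 5)/(d(-3) + F)) + 203) + o(-7) = ((5*5)*((3 + 5)/(0 + 10)) + 203) + (¼)*(-7) = (25*(8/10) + 203) - 7/4 = (25*(8*(⅒)) + 203) - 7/4 = (25*(⅘) + 203) - 7/4 = (20 + 203) - 7/4 = 223 - 7/4 = 885/4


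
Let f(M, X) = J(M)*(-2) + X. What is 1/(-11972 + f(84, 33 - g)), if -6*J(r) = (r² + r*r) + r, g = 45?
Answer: -1/7252 ≈ -0.00013789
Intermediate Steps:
J(r) = -r²/3 - r/6 (J(r) = -((r² + r*r) + r)/6 = -((r² + r²) + r)/6 = -(2*r² + r)/6 = -(r + 2*r²)/6 = -r²/3 - r/6)
f(M, X) = X + M*(1 + 2*M)/3 (f(M, X) = -M*(1 + 2*M)/6*(-2) + X = M*(1 + 2*M)/3 + X = X + M*(1 + 2*M)/3)
1/(-11972 + f(84, 33 - g)) = 1/(-11972 + ((33 - 1*45) + (⅓)*84*(1 + 2*84))) = 1/(-11972 + ((33 - 45) + (⅓)*84*(1 + 168))) = 1/(-11972 + (-12 + (⅓)*84*169)) = 1/(-11972 + (-12 + 4732)) = 1/(-11972 + 4720) = 1/(-7252) = -1/7252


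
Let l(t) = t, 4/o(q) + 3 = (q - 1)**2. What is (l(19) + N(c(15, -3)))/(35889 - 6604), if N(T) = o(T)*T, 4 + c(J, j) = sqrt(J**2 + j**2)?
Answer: 100731/154244095 + 324*sqrt(26)/154244095 ≈ 0.00066377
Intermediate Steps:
o(q) = 4/(-3 + (-1 + q)**2) (o(q) = 4/(-3 + (q - 1)**2) = 4/(-3 + (-1 + q)**2))
c(J, j) = -4 + sqrt(J**2 + j**2)
N(T) = 4*T/(-3 + (-1 + T)**2) (N(T) = (4/(-3 + (-1 + T)**2))*T = 4*T/(-3 + (-1 + T)**2))
(l(19) + N(c(15, -3)))/(35889 - 6604) = (19 + 4*(-4 + sqrt(15**2 + (-3)**2))/(-3 + (-1 + (-4 + sqrt(15**2 + (-3)**2)))**2))/(35889 - 6604) = (19 + 4*(-4 + sqrt(225 + 9))/(-3 + (-1 + (-4 + sqrt(225 + 9)))**2))/29285 = (19 + 4*(-4 + sqrt(234))/(-3 + (-1 + (-4 + sqrt(234)))**2))*(1/29285) = (19 + 4*(-4 + 3*sqrt(26))/(-3 + (-1 + (-4 + 3*sqrt(26)))**2))*(1/29285) = (19 + 4*(-4 + 3*sqrt(26))/(-3 + (-5 + 3*sqrt(26))**2))*(1/29285) = 19/29285 + 4*(-4 + 3*sqrt(26))/(29285*(-3 + (-5 + 3*sqrt(26))**2))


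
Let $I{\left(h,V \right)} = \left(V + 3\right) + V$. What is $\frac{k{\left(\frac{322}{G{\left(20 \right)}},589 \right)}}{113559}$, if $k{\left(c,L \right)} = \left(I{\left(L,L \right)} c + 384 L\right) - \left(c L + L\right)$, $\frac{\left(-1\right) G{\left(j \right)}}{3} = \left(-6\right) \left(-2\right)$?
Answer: $\frac{1982627}{1022031} \approx 1.9399$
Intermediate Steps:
$I{\left(h,V \right)} = 3 + 2 V$ ($I{\left(h,V \right)} = \left(3 + V\right) + V = 3 + 2 V$)
$G{\left(j \right)} = -36$ ($G{\left(j \right)} = - 3 \left(\left(-6\right) \left(-2\right)\right) = \left(-3\right) 12 = -36$)
$k{\left(c,L \right)} = 383 L + c \left(3 + 2 L\right) - L c$ ($k{\left(c,L \right)} = \left(\left(3 + 2 L\right) c + 384 L\right) - \left(c L + L\right) = \left(c \left(3 + 2 L\right) + 384 L\right) - \left(L c + L\right) = \left(384 L + c \left(3 + 2 L\right)\right) - \left(L + L c\right) = 383 L + c \left(3 + 2 L\right) - L c$)
$\frac{k{\left(\frac{322}{G{\left(20 \right)}},589 \right)}}{113559} = \frac{3 \frac{322}{-36} + 383 \cdot 589 + 589 \frac{322}{-36}}{113559} = \left(3 \cdot 322 \left(- \frac{1}{36}\right) + 225587 + 589 \cdot 322 \left(- \frac{1}{36}\right)\right) \frac{1}{113559} = \left(3 \left(- \frac{161}{18}\right) + 225587 + 589 \left(- \frac{161}{18}\right)\right) \frac{1}{113559} = \left(- \frac{161}{6} + 225587 - \frac{94829}{18}\right) \frac{1}{113559} = \frac{1982627}{9} \cdot \frac{1}{113559} = \frac{1982627}{1022031}$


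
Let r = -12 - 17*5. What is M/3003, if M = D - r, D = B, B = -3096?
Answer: -2999/3003 ≈ -0.99867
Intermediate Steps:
r = -97 (r = -12 - 85 = -97)
D = -3096
M = -2999 (M = -3096 - 1*(-97) = -3096 + 97 = -2999)
M/3003 = -2999/3003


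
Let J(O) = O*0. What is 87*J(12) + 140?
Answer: 140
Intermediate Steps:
J(O) = 0
87*J(12) + 140 = 87*0 + 140 = 0 + 140 = 140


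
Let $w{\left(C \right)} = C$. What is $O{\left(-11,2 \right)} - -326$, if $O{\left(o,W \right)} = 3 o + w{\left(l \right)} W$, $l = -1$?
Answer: $291$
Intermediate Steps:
$O{\left(o,W \right)} = - W + 3 o$ ($O{\left(o,W \right)} = 3 o - W = - W + 3 o$)
$O{\left(-11,2 \right)} - -326 = \left(\left(-1\right) 2 + 3 \left(-11\right)\right) - -326 = \left(-2 - 33\right) + 326 = -35 + 326 = 291$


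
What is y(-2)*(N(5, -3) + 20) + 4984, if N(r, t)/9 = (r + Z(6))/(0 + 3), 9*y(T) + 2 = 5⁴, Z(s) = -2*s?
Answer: 44233/9 ≈ 4914.8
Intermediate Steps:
y(T) = 623/9 (y(T) = -2/9 + (⅑)*5⁴ = -2/9 + (⅑)*625 = -2/9 + 625/9 = 623/9)
N(r, t) = -36 + 3*r (N(r, t) = 9*((r - 2*6)/(0 + 3)) = 9*((r - 12)/3) = 9*((-12 + r)*(⅓)) = 9*(-4 + r/3) = -36 + 3*r)
y(-2)*(N(5, -3) + 20) + 4984 = 623*((-36 + 3*5) + 20)/9 + 4984 = 623*((-36 + 15) + 20)/9 + 4984 = 623*(-21 + 20)/9 + 4984 = (623/9)*(-1) + 4984 = -623/9 + 4984 = 44233/9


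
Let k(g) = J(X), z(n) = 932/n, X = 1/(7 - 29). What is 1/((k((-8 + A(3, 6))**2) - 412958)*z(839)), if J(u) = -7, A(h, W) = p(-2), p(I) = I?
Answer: -839/384883380 ≈ -2.1799e-6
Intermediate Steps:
A(h, W) = -2
X = -1/22 (X = 1/(-22) = -1/22 ≈ -0.045455)
k(g) = -7
1/((k((-8 + A(3, 6))**2) - 412958)*z(839)) = 1/((-7 - 412958)*((932/839))) = 1/((-412965)*((932*(1/839)))) = -1/(412965*932/839) = -1/412965*839/932 = -839/384883380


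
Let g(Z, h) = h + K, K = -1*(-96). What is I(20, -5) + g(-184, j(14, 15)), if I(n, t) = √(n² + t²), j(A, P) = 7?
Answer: 103 + 5*√17 ≈ 123.62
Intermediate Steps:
K = 96
g(Z, h) = 96 + h (g(Z, h) = h + 96 = 96 + h)
I(20, -5) + g(-184, j(14, 15)) = √(20² + (-5)²) + (96 + 7) = √(400 + 25) + 103 = √425 + 103 = 5*√17 + 103 = 103 + 5*√17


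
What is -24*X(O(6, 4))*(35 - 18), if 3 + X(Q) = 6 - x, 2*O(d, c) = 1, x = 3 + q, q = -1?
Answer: -408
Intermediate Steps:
x = 2 (x = 3 - 1 = 2)
O(d, c) = ½ (O(d, c) = (½)*1 = ½)
X(Q) = 1 (X(Q) = -3 + (6 - 1*2) = -3 + (6 - 2) = -3 + 4 = 1)
-24*X(O(6, 4))*(35 - 18) = -24*(35 - 18) = -24*17 = -408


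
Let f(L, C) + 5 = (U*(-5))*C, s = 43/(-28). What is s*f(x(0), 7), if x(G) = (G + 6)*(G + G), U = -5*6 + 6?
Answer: -35905/28 ≈ -1282.3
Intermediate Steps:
U = -24 (U = -30 + 6 = -24)
s = -43/28 (s = 43*(-1/28) = -43/28 ≈ -1.5357)
x(G) = 2*G*(6 + G) (x(G) = (6 + G)*(2*G) = 2*G*(6 + G))
f(L, C) = -5 + 120*C (f(L, C) = -5 + (-24*(-5))*C = -5 + 120*C)
s*f(x(0), 7) = -43*(-5 + 120*7)/28 = -43*(-5 + 840)/28 = -43/28*835 = -35905/28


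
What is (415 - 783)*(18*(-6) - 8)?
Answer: 42688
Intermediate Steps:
(415 - 783)*(18*(-6) - 8) = -368*(-108 - 8) = -368*(-116) = 42688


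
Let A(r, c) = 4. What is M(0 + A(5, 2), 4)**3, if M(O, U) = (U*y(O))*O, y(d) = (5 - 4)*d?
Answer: 262144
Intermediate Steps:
y(d) = d (y(d) = 1*d = d)
M(O, U) = U*O**2 (M(O, U) = (U*O)*O = (O*U)*O = U*O**2)
M(0 + A(5, 2), 4)**3 = (4*(0 + 4)**2)**3 = (4*4**2)**3 = (4*16)**3 = 64**3 = 262144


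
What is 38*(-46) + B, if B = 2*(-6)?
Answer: -1760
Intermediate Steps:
B = -12
38*(-46) + B = 38*(-46) - 12 = -1748 - 12 = -1760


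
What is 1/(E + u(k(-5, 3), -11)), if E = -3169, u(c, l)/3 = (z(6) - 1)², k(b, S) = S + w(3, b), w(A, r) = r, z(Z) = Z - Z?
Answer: -1/3166 ≈ -0.00031586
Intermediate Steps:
z(Z) = 0
k(b, S) = S + b
u(c, l) = 3 (u(c, l) = 3*(0 - 1)² = 3*(-1)² = 3*1 = 3)
1/(E + u(k(-5, 3), -11)) = 1/(-3169 + 3) = 1/(-3166) = -1/3166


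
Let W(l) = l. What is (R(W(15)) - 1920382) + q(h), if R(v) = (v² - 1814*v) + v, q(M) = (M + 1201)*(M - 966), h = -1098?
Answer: -2159944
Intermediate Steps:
q(M) = (-966 + M)*(1201 + M) (q(M) = (1201 + M)*(-966 + M) = (-966 + M)*(1201 + M))
R(v) = v² - 1813*v
(R(W(15)) - 1920382) + q(h) = (15*(-1813 + 15) - 1920382) + (-1160166 + (-1098)² + 235*(-1098)) = (15*(-1798) - 1920382) + (-1160166 + 1205604 - 258030) = (-26970 - 1920382) - 212592 = -1947352 - 212592 = -2159944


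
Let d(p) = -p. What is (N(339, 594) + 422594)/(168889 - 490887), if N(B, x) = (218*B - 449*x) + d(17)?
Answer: -229773/321998 ≈ -0.71358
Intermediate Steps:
N(B, x) = -17 - 449*x + 218*B (N(B, x) = (218*B - 449*x) - 1*17 = (-449*x + 218*B) - 17 = -17 - 449*x + 218*B)
(N(339, 594) + 422594)/(168889 - 490887) = ((-17 - 449*594 + 218*339) + 422594)/(168889 - 490887) = ((-17 - 266706 + 73902) + 422594)/(-321998) = (-192821 + 422594)*(-1/321998) = 229773*(-1/321998) = -229773/321998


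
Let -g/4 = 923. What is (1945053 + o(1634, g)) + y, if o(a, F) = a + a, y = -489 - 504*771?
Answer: 1559248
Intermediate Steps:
g = -3692 (g = -4*923 = -3692)
y = -389073 (y = -489 - 388584 = -389073)
o(a, F) = 2*a
(1945053 + o(1634, g)) + y = (1945053 + 2*1634) - 389073 = (1945053 + 3268) - 389073 = 1948321 - 389073 = 1559248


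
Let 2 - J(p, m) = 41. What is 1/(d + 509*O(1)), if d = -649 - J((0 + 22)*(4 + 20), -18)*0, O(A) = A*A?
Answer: -1/140 ≈ -0.0071429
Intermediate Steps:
O(A) = A²
J(p, m) = -39 (J(p, m) = 2 - 1*41 = 2 - 41 = -39)
d = -649 (d = -649 - (-39)*0 = -649 - 1*0 = -649 + 0 = -649)
1/(d + 509*O(1)) = 1/(-649 + 509*1²) = 1/(-649 + 509*1) = 1/(-649 + 509) = 1/(-140) = -1/140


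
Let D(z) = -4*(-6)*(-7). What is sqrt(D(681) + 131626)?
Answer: sqrt(131458) ≈ 362.57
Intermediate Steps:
D(z) = -168 (D(z) = 24*(-7) = -168)
sqrt(D(681) + 131626) = sqrt(-168 + 131626) = sqrt(131458)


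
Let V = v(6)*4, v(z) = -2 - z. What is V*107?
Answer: -3424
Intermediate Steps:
V = -32 (V = (-2 - 1*6)*4 = (-2 - 6)*4 = -8*4 = -32)
V*107 = -32*107 = -3424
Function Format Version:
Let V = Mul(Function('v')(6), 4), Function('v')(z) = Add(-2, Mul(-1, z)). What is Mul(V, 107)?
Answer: -3424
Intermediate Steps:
V = -32 (V = Mul(Add(-2, Mul(-1, 6)), 4) = Mul(Add(-2, -6), 4) = Mul(-8, 4) = -32)
Mul(V, 107) = Mul(-32, 107) = -3424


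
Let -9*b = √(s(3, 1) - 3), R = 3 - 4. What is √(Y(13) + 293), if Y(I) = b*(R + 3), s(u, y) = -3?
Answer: √(2637 - 2*I*√6)/3 ≈ 17.117 - 0.0159*I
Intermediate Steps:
R = -1
b = -I*√6/9 (b = -√(-3 - 3)/9 = -I*√6/9 ≈ -0.27217*I)
Y(I) = -2*I*√6/9 (Y(I) = (-I*√6/9)*(-1 + 3) = -I*√6/9*2 = -2*I*√6/9)
√(Y(13) + 293) = √(-2*I*√6/9 + 293) = √(293 - 2*I*√6/9)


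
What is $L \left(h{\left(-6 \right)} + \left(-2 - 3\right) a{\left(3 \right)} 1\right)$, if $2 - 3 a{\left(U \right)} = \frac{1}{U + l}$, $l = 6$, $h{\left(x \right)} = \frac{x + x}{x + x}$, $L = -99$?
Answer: $\frac{638}{3} \approx 212.67$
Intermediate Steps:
$h{\left(x \right)} = 1$ ($h{\left(x \right)} = \frac{2 x}{2 x} = 2 x \frac{1}{2 x} = 1$)
$a{\left(U \right)} = \frac{2}{3} - \frac{1}{3 \left(6 + U\right)}$ ($a{\left(U \right)} = \frac{2}{3} - \frac{1}{3 \left(U + 6\right)} = \frac{2}{3} - \frac{1}{3 \left(6 + U\right)}$)
$L \left(h{\left(-6 \right)} + \left(-2 - 3\right) a{\left(3 \right)} 1\right) = - 99 \left(1 + \left(-2 - 3\right) \frac{11 + 2 \cdot 3}{3 \left(6 + 3\right)} 1\right) = - 99 \left(1 + - 5 \frac{11 + 6}{3 \cdot 9} \cdot 1\right) = - 99 \left(1 + - 5 \cdot \frac{1}{3} \cdot \frac{1}{9} \cdot 17 \cdot 1\right) = - 99 \left(1 + \left(-5\right) \frac{17}{27} \cdot 1\right) = - 99 \left(1 - \frac{85}{27}\right) = \left(-99\right) \left(- \frac{58}{27}\right) = \frac{638}{3}$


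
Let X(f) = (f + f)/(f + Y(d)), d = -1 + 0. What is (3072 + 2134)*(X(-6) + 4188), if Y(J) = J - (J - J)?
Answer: 152681568/7 ≈ 2.1812e+7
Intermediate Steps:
d = -1
Y(J) = J (Y(J) = J - 1*0 = J + 0 = J)
X(f) = 2*f/(-1 + f) (X(f) = (f + f)/(f - 1) = (2*f)/(-1 + f) = 2*f/(-1 + f))
(3072 + 2134)*(X(-6) + 4188) = (3072 + 2134)*(2*(-6)/(-1 - 6) + 4188) = 5206*(2*(-6)/(-7) + 4188) = 5206*(2*(-6)*(-⅐) + 4188) = 5206*(12/7 + 4188) = 5206*(29328/7) = 152681568/7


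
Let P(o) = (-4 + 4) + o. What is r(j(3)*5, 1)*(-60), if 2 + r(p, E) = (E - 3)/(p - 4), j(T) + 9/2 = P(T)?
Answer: 2520/23 ≈ 109.57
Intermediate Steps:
P(o) = o (P(o) = 0 + o = o)
j(T) = -9/2 + T
r(p, E) = -2 + (-3 + E)/(-4 + p) (r(p, E) = -2 + (E - 3)/(p - 4) = -2 + (-3 + E)/(-4 + p))
r(j(3)*5, 1)*(-60) = ((5 + 1 - 2*(-9/2 + 3)*5)/(-4 + (-9/2 + 3)*5))*(-60) = ((5 + 1 - (-3)*5)/(-4 - 3/2*5))*(-60) = ((5 + 1 - 2*(-15/2))/(-4 - 15/2))*(-60) = ((5 + 1 + 15)/(-23/2))*(-60) = -2/23*21*(-60) = -42/23*(-60) = 2520/23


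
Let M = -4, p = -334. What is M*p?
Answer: 1336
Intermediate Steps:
M*p = -4*(-334) = 1336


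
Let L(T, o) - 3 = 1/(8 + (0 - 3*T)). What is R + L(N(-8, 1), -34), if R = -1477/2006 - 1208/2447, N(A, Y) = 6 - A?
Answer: 4272103/2454341 ≈ 1.7406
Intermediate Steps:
R = -6037467/4908682 (R = -1477*1/2006 - 1208*1/2447 = -1477/2006 - 1208/2447 = -6037467/4908682 ≈ -1.2300)
L(T, o) = 3 + 1/(8 - 3*T) (L(T, o) = 3 + 1/(8 + (0 - 3*T)) = 3 + 1/(8 - 3*T))
R + L(N(-8, 1), -34) = -6037467/4908682 + (-25 + 9*(6 - 1*(-8)))/(-8 + 3*(6 - 1*(-8))) = -6037467/4908682 + (-25 + 9*(6 + 8))/(-8 + 3*(6 + 8)) = -6037467/4908682 + (-25 + 9*14)/(-8 + 3*14) = -6037467/4908682 + (-25 + 126)/(-8 + 42) = -6037467/4908682 + 101/34 = 4272103/2454341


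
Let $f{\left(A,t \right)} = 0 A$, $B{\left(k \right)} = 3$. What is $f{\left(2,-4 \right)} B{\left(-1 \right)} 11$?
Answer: $0$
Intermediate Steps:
$f{\left(A,t \right)} = 0$
$f{\left(2,-4 \right)} B{\left(-1 \right)} 11 = 0 \cdot 3 \cdot 11 = 0 \cdot 11 = 0$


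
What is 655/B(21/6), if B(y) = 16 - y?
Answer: 262/5 ≈ 52.400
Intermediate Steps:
655/B(21/6) = 655/(16 - 21/6) = 655/(16 - 1*7/2) = 655/(16 - 7/2) = 655/(25/2) = 655*(2/25) = 262/5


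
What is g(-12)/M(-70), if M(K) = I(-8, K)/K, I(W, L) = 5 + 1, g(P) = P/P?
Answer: -35/3 ≈ -11.667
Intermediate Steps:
g(P) = 1
I(W, L) = 6
M(K) = 6/K
g(-12)/M(-70) = 1/(6/(-70)) = 1/(6*(-1/70)) = 1/(-3/35) = 1*(-35/3) = -35/3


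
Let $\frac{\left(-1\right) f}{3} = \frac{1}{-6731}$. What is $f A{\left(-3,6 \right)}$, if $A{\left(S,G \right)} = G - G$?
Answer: $0$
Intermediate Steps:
$A{\left(S,G \right)} = 0$
$f = \frac{3}{6731}$ ($f = - \frac{3}{-6731} = \left(-3\right) \left(- \frac{1}{6731}\right) = \frac{3}{6731} \approx 0.0004457$)
$f A{\left(-3,6 \right)} = \frac{3}{6731} \cdot 0 = 0$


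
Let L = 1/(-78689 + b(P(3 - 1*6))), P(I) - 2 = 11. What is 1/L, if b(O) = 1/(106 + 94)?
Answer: -15737799/200 ≈ -78689.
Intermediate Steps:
P(I) = 13 (P(I) = 2 + 11 = 13)
b(O) = 1/200
L = -200/15737799 (L = 1/(-78689 + 1/200) = 1/(-15737799/200) = -200/15737799 ≈ -1.2708e-5)
1/L = 1/(-200/15737799) = -15737799/200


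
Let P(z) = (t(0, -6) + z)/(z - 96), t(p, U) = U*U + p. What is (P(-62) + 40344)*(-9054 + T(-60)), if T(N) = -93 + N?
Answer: -29344449123/79 ≈ -3.7145e+8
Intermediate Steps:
t(p, U) = p + U² (t(p, U) = U² + p = p + U²)
P(z) = (36 + z)/(-96 + z) (P(z) = ((0 + (-6)²) + z)/(z - 96) = ((0 + 36) + z)/(-96 + z) = (36 + z)/(-96 + z))
(P(-62) + 40344)*(-9054 + T(-60)) = ((36 - 62)/(-96 - 62) + 40344)*(-9054 + (-93 - 60)) = (-26/(-158) + 40344)*(-9054 - 153) = (-1/158*(-26) + 40344)*(-9207) = (13/79 + 40344)*(-9207) = (3187189/79)*(-9207) = -29344449123/79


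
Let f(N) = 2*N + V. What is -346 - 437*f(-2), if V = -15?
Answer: 7957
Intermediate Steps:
f(N) = -15 + 2*N (f(N) = 2*N - 15 = -15 + 2*N)
-346 - 437*f(-2) = -346 - 437*(-15 + 2*(-2)) = -346 - 437*(-15 - 4) = -346 - 437*(-19) = -346 + 8303 = 7957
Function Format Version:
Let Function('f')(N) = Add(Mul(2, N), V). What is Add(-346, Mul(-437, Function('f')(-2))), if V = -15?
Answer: 7957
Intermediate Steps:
Function('f')(N) = Add(-15, Mul(2, N)) (Function('f')(N) = Add(Mul(2, N), -15) = Add(-15, Mul(2, N)))
Add(-346, Mul(-437, Function('f')(-2))) = Add(-346, Mul(-437, Add(-15, Mul(2, -2)))) = Add(-346, Mul(-437, Add(-15, -4))) = Add(-346, Mul(-437, -19)) = Add(-346, 8303) = 7957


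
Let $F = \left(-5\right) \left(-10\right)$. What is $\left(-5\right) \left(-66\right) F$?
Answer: $16500$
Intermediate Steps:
$F = 50$
$\left(-5\right) \left(-66\right) F = \left(-5\right) \left(-66\right) 50 = 330 \cdot 50 = 16500$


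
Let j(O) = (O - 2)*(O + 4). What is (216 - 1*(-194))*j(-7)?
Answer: 11070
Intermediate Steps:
j(O) = (-2 + O)*(4 + O)
(216 - 1*(-194))*j(-7) = (216 - 1*(-194))*(-8 + (-7)² + 2*(-7)) = (216 + 194)*(-8 + 49 - 14) = 410*27 = 11070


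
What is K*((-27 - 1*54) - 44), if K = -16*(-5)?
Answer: -10000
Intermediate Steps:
K = 80
K*((-27 - 1*54) - 44) = 80*((-27 - 1*54) - 44) = 80*((-27 - 54) - 44) = 80*(-81 - 44) = 80*(-125) = -10000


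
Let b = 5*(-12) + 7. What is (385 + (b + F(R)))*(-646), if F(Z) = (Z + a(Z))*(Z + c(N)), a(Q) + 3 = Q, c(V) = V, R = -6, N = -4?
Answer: -311372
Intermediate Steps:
a(Q) = -3 + Q
b = -53 (b = -60 + 7 = -53)
F(Z) = (-4 + Z)*(-3 + 2*Z) (F(Z) = (Z + (-3 + Z))*(Z - 4) = (-3 + 2*Z)*(-4 + Z) = (-4 + Z)*(-3 + 2*Z))
(385 + (b + F(R)))*(-646) = (385 + (-53 + (12 - 11*(-6) + 2*(-6)²)))*(-646) = (385 + (-53 + (12 + 66 + 2*36)))*(-646) = (385 + (-53 + (12 + 66 + 72)))*(-646) = (385 + (-53 + 150))*(-646) = (385 + 97)*(-646) = 482*(-646) = -311372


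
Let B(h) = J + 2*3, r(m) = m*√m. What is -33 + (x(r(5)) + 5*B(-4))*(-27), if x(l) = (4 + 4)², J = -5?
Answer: -1896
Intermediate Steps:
r(m) = m^(3/2)
x(l) = 64 (x(l) = 8² = 64)
B(h) = 1 (B(h) = -5 + 2*3 = -5 + 6 = 1)
-33 + (x(r(5)) + 5*B(-4))*(-27) = -33 + (64 + 5*1)*(-27) = -33 + (64 + 5)*(-27) = -33 + 69*(-27) = -33 - 1863 = -1896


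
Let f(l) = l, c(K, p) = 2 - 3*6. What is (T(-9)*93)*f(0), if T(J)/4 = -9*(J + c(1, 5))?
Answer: 0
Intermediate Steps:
c(K, p) = -16 (c(K, p) = 2 - 18 = -16)
T(J) = 576 - 36*J (T(J) = 4*(-9*(J - 16)) = 4*(-9*(-16 + J)) = 4*(144 - 9*J) = 576 - 36*J)
(T(-9)*93)*f(0) = ((576 - 36*(-9))*93)*0 = ((576 + 324)*93)*0 = (900*93)*0 = 83700*0 = 0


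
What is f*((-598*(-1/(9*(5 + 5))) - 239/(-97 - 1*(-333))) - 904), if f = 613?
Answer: -5848431323/10620 ≈ -5.5070e+5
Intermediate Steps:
f*((-598*(-1/(9*(5 + 5))) - 239/(-97 - 1*(-333))) - 904) = 613*((-598*(-1/(9*(5 + 5))) - 239/(-97 - 1*(-333))) - 904) = 613*((-598/(10*(-9)) - 239/(-97 + 333)) - 904) = 613*((-598/(-90) - 239/236) - 904) = 613*((-598*(-1/90) - 239*1/236) - 904) = 613*((299/45 - 239/236) - 904) = 613*(59809/10620 - 904) = 613*(-9540671/10620) = -5848431323/10620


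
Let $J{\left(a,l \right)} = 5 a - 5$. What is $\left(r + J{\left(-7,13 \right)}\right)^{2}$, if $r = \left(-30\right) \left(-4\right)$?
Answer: $6400$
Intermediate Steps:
$r = 120$
$J{\left(a,l \right)} = -5 + 5 a$
$\left(r + J{\left(-7,13 \right)}\right)^{2} = \left(120 + \left(-5 + 5 \left(-7\right)\right)\right)^{2} = \left(120 - 40\right)^{2} = 80^{2} = 6400$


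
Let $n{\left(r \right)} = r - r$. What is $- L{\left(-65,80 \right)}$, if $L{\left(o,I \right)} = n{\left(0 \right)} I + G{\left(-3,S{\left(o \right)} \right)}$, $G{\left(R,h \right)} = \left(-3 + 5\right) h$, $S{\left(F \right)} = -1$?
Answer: $2$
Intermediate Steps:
$n{\left(r \right)} = 0$
$G{\left(R,h \right)} = 2 h$
$L{\left(o,I \right)} = -2$ ($L{\left(o,I \right)} = 0 I + 2 \left(-1\right) = 0 - 2 = -2$)
$- L{\left(-65,80 \right)} = \left(-1\right) \left(-2\right) = 2$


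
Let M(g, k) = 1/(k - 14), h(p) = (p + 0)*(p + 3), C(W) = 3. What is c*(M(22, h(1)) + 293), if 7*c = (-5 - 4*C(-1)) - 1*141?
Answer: -231391/35 ≈ -6611.2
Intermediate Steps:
h(p) = p*(3 + p)
M(g, k) = 1/(-14 + k)
c = -158/7 (c = ((-5 - 4*3) - 1*141)/7 = ((-5 - 12) - 141)/7 = (-17 - 141)/7 = (⅐)*(-158) = -158/7 ≈ -22.571)
c*(M(22, h(1)) + 293) = -158*(1/(-14 + 1*(3 + 1)) + 293)/7 = -158*(1/(-14 + 1*4) + 293)/7 = -158*(1/(-14 + 4) + 293)/7 = -158*(1/(-10) + 293)/7 = -158*(-⅒ + 293)/7 = -158/7*2929/10 = -231391/35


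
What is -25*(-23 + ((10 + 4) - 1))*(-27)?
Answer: -6750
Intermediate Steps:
-25*(-23 + ((10 + 4) - 1))*(-27) = -25*(-23 + (14 - 1))*(-27) = -25*(-23 + 13)*(-27) = -25*(-10)*(-27) = 250*(-27) = -6750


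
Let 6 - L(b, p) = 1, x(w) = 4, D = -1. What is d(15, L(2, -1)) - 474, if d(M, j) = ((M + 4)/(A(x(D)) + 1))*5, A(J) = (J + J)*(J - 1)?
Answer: -2351/5 ≈ -470.20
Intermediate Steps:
A(J) = 2*J*(-1 + J) (A(J) = (2*J)*(-1 + J) = 2*J*(-1 + J))
L(b, p) = 5 (L(b, p) = 6 - 1*1 = 6 - 1 = 5)
d(M, j) = ⅘ + M/5 (d(M, j) = ((M + 4)/(2*4*(-1 + 4) + 1))*5 = ((4 + M)/(2*4*3 + 1))*5 = ((4 + M)/(24 + 1))*5 = ((4 + M)/25)*5 = ((4 + M)*(1/25))*5 = (4/25 + M/25)*5 = ⅘ + M/5)
d(15, L(2, -1)) - 474 = (⅘ + (⅕)*15) - 474 = (⅘ + 3) - 474 = 19/5 - 474 = -2351/5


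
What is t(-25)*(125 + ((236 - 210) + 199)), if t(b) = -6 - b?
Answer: 6650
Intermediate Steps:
t(-25)*(125 + ((236 - 210) + 199)) = (-6 - 1*(-25))*(125 + ((236 - 210) + 199)) = (-6 + 25)*(125 + (26 + 199)) = 19*(125 + 225) = 19*350 = 6650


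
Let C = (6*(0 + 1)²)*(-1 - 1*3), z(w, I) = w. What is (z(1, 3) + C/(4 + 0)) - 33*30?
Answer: -995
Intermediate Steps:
C = -24 (C = (6*1²)*(-1 - 3) = (6*1)*(-4) = 6*(-4) = -24)
(z(1, 3) + C/(4 + 0)) - 33*30 = (1 - 24/(4 + 0)) - 33*30 = (1 - 24/4) - 990 = (1 + (¼)*(-24)) - 990 = (1 - 6) - 990 = -5 - 990 = -995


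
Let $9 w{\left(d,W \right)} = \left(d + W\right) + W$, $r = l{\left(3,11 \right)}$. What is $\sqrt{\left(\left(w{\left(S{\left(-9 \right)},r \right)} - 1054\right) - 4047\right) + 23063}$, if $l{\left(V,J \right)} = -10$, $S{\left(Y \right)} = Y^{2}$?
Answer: $\frac{\sqrt{161719}}{3} \approx 134.05$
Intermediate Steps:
$r = -10$
$w{\left(d,W \right)} = \frac{d}{9} + \frac{2 W}{9}$ ($w{\left(d,W \right)} = \frac{\left(d + W\right) + W}{9} = \frac{\left(W + d\right) + W}{9} = \frac{d + 2 W}{9} = \frac{d}{9} + \frac{2 W}{9}$)
$\sqrt{\left(\left(w{\left(S{\left(-9 \right)},r \right)} - 1054\right) - 4047\right) + 23063} = \sqrt{\left(\left(\left(\frac{\left(-9\right)^{2}}{9} + \frac{2}{9} \left(-10\right)\right) - 1054\right) - 4047\right) + 23063} = \sqrt{\left(\left(\left(\frac{1}{9} \cdot 81 - \frac{20}{9}\right) - 1054\right) - 4047\right) + 23063} = \sqrt{\left(\left(\left(9 - \frac{20}{9}\right) - 1054\right) - 4047\right) + 23063} = \sqrt{\left(\left(\frac{61}{9} - 1054\right) - 4047\right) + 23063} = \sqrt{\left(- \frac{9425}{9} - 4047\right) + 23063} = \sqrt{- \frac{45848}{9} + 23063} = \sqrt{\frac{161719}{9}} = \frac{\sqrt{161719}}{3}$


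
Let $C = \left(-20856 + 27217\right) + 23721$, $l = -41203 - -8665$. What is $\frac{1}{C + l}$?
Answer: $- \frac{1}{2456} \approx -0.00040717$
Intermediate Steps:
$l = -32538$ ($l = -41203 + 8665 = -32538$)
$C = 30082$ ($C = 6361 + 23721 = 30082$)
$\frac{1}{C + l} = \frac{1}{30082 - 32538} = \frac{1}{-2456} = - \frac{1}{2456}$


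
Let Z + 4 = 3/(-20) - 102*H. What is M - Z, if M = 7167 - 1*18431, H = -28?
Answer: -282317/20 ≈ -14116.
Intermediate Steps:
M = -11264 (M = 7167 - 18431 = -11264)
Z = 57037/20 (Z = -4 + (3/(-20) - 102*(-28)) = -4 + (3*(-1/20) + 2856) = -4 + (-3/20 + 2856) = -4 + 57117/20 = 57037/20 ≈ 2851.9)
M - Z = -11264 - 1*57037/20 = -11264 - 57037/20 = -282317/20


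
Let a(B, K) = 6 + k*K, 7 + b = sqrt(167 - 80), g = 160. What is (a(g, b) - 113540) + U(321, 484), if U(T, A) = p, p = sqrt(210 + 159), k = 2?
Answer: -113548 + 2*sqrt(87) + 3*sqrt(41) ≈ -1.1351e+5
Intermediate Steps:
b = -7 + sqrt(87) (b = -7 + sqrt(167 - 80) = -7 + sqrt(87) ≈ 2.3274)
p = 3*sqrt(41) (p = sqrt(369) = 3*sqrt(41) ≈ 19.209)
U(T, A) = 3*sqrt(41)
a(B, K) = 6 + 2*K
(a(g, b) - 113540) + U(321, 484) = ((6 + 2*(-7 + sqrt(87))) - 113540) + 3*sqrt(41) = ((6 + (-14 + 2*sqrt(87))) - 113540) + 3*sqrt(41) = ((-8 + 2*sqrt(87)) - 113540) + 3*sqrt(41) = (-113548 + 2*sqrt(87)) + 3*sqrt(41) = -113548 + 2*sqrt(87) + 3*sqrt(41)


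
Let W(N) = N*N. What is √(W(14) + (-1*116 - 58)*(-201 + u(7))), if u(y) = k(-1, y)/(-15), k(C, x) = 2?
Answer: √879830/5 ≈ 187.60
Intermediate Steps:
W(N) = N²
u(y) = -2/15 (u(y) = 2/(-15) = 2*(-1/15) = -2/15)
√(W(14) + (-1*116 - 58)*(-201 + u(7))) = √(14² + (-1*116 - 58)*(-201 - 2/15)) = √(196 + (-116 - 58)*(-3017/15)) = √(196 - 174*(-3017/15)) = √(196 + 174986/5) = √(175966/5) = √879830/5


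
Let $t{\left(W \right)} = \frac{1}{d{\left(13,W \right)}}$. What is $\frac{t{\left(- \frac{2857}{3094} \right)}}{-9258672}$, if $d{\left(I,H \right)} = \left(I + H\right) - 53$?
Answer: $\frac{1547}{586152636312} \approx 2.6392 \cdot 10^{-9}$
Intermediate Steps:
$d{\left(I,H \right)} = -53 + H + I$ ($d{\left(I,H \right)} = \left(H + I\right) - 53 = -53 + H + I$)
$t{\left(W \right)} = \frac{1}{-40 + W}$ ($t{\left(W \right)} = \frac{1}{-53 + W + 13} = \frac{1}{-40 + W}$)
$\frac{t{\left(- \frac{2857}{3094} \right)}}{-9258672} = \frac{1}{\left(-40 - \frac{2857}{3094}\right) \left(-9258672\right)} = \frac{1}{-40 - 2857 \cdot \frac{1}{3094}} \left(- \frac{1}{9258672}\right) = \frac{1}{-40 - \frac{2857}{3094}} \left(- \frac{1}{9258672}\right) = \frac{1}{- \frac{126617}{3094}} \left(- \frac{1}{9258672}\right) = \left(- \frac{3094}{126617}\right) \left(- \frac{1}{9258672}\right) = \frac{1547}{586152636312}$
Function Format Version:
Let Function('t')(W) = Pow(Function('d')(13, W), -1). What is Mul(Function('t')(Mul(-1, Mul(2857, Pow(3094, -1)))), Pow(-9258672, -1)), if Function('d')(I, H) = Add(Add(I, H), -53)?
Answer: Rational(1547, 586152636312) ≈ 2.6392e-9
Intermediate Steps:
Function('d')(I, H) = Add(-53, H, I) (Function('d')(I, H) = Add(Add(H, I), -53) = Add(-53, H, I))
Function('t')(W) = Pow(Add(-40, W), -1) (Function('t')(W) = Pow(Add(-53, W, 13), -1) = Pow(Add(-40, W), -1))
Mul(Function('t')(Mul(-1, Mul(2857, Pow(3094, -1)))), Pow(-9258672, -1)) = Mul(Pow(Add(-40, Mul(-1, Mul(2857, Pow(3094, -1)))), -1), Pow(-9258672, -1)) = Mul(Pow(Add(-40, Mul(-1, Mul(2857, Rational(1, 3094)))), -1), Rational(-1, 9258672)) = Mul(Pow(Add(-40, Mul(-1, Rational(2857, 3094))), -1), Rational(-1, 9258672)) = Mul(Pow(Add(-40, Rational(-2857, 3094)), -1), Rational(-1, 9258672)) = Mul(Pow(Rational(-126617, 3094), -1), Rational(-1, 9258672)) = Mul(Rational(-3094, 126617), Rational(-1, 9258672)) = Rational(1547, 586152636312)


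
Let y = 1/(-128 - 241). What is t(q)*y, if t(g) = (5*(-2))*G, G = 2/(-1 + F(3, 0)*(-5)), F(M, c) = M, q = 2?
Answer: -5/1476 ≈ -0.0033875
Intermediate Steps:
G = -⅛ (G = 2/(-1 + 3*(-5)) = 2/(-1 - 15) = 2/(-16) = 2*(-1/16) = -⅛ ≈ -0.12500)
t(g) = 5/4 (t(g) = (5*(-2))*(-⅛) = -10*(-⅛) = 5/4)
y = -1/369 (y = 1/(-369) = -1/369 ≈ -0.0027100)
t(q)*y = (5/4)*(-1/369) = -5/1476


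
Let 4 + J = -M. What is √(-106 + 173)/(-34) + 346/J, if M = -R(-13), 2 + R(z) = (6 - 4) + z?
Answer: -346/17 - √67/34 ≈ -20.594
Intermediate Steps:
R(z) = z (R(z) = -2 + ((6 - 4) + z) = -2 + (2 + z) = z)
M = 13 (M = -1*(-13) = 13)
J = -17 (J = -4 - 1*13 = -4 - 13 = -17)
√(-106 + 173)/(-34) + 346/J = √(-106 + 173)/(-34) + 346/(-17) = √67*(-1/34) + 346*(-1/17) = -√67/34 - 346/17 = -346/17 - √67/34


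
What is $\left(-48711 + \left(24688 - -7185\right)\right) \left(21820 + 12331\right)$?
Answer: $-575034538$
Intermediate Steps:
$\left(-48711 + \left(24688 - -7185\right)\right) \left(21820 + 12331\right) = \left(-48711 + \left(24688 + 7185\right)\right) 34151 = \left(-48711 + 31873\right) 34151 = \left(-16838\right) 34151 = -575034538$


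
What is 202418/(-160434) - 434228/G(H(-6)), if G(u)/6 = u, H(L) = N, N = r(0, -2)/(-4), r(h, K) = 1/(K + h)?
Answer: -46443391177/80217 ≈ -5.7897e+5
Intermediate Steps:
N = ⅛ (N = 1/((-2 + 0)*(-4)) = -¼/(-2) = -½*(-¼) = ⅛ ≈ 0.12500)
H(L) = ⅛
G(u) = 6*u
202418/(-160434) - 434228/G(H(-6)) = 202418/(-160434) - 434228/(6*(⅛)) = 202418*(-1/160434) - 434228/¾ = -101209/80217 - 434228*4/3 = -101209/80217 - 1736912/3 = -46443391177/80217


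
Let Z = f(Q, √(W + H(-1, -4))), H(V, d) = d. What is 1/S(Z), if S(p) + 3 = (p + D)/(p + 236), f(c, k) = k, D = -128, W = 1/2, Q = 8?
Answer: (-√14 + 472*I)/(2*(√14 - 836*I)) ≈ -0.2823 - 0.00097435*I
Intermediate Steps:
W = ½ (W = 1*(½) = ½ ≈ 0.50000)
Z = I*√14/2 (Z = √(½ - 4) = √(-7/2) = I*√14/2 ≈ 1.8708*I)
S(p) = -3 + (-128 + p)/(236 + p) (S(p) = -3 + (p - 128)/(p + 236) = -3 + (-128 + p)/(236 + p))
1/S(Z) = 1/(2*(-418 - I*√14/2)/(236 + I*√14/2)) = (236 + I*√14/2)/(2*(-418 - I*√14/2))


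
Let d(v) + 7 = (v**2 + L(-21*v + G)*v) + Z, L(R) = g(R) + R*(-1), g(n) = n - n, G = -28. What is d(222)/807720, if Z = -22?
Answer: 218087/161544 ≈ 1.3500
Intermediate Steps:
g(n) = 0
L(R) = -R (L(R) = 0 + R*(-1) = 0 - R = -R)
d(v) = -29 + v**2 + v*(28 + 21*v) (d(v) = -7 + ((v**2 + (-(-21*v - 28))*v) - 22) = -7 + ((v**2 + (-(-28 - 21*v))*v) - 22) = -7 + ((v**2 + (28 + 21*v)*v) - 22) = -7 + ((v**2 + v*(28 + 21*v)) - 22) = -7 + (-22 + v**2 + v*(28 + 21*v)) = -29 + v**2 + v*(28 + 21*v))
d(222)/807720 = (-29 + 22*222**2 + 28*222)/807720 = (-29 + 22*49284 + 6216)*(1/807720) = (-29 + 1084248 + 6216)*(1/807720) = 1090435*(1/807720) = 218087/161544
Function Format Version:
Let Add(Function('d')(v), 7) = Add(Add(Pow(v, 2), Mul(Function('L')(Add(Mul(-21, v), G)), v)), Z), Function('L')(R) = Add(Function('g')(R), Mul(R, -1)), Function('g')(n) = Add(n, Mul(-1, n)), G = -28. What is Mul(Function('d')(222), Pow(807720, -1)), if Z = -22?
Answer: Rational(218087, 161544) ≈ 1.3500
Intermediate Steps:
Function('g')(n) = 0
Function('L')(R) = Mul(-1, R) (Function('L')(R) = Add(0, Mul(R, -1)) = Add(0, Mul(-1, R)) = Mul(-1, R))
Function('d')(v) = Add(-29, Pow(v, 2), Mul(v, Add(28, Mul(21, v)))) (Function('d')(v) = Add(-7, Add(Add(Pow(v, 2), Mul(Mul(-1, Add(Mul(-21, v), -28)), v)), -22)) = Add(-7, Add(Add(Pow(v, 2), Mul(Mul(-1, Add(-28, Mul(-21, v))), v)), -22)) = Add(-7, Add(Add(Pow(v, 2), Mul(Add(28, Mul(21, v)), v)), -22)) = Add(-7, Add(Add(Pow(v, 2), Mul(v, Add(28, Mul(21, v)))), -22)) = Add(-7, Add(-22, Pow(v, 2), Mul(v, Add(28, Mul(21, v))))) = Add(-29, Pow(v, 2), Mul(v, Add(28, Mul(21, v)))))
Mul(Function('d')(222), Pow(807720, -1)) = Mul(Add(-29, Mul(22, Pow(222, 2)), Mul(28, 222)), Pow(807720, -1)) = Mul(Add(-29, Mul(22, 49284), 6216), Rational(1, 807720)) = Mul(Add(-29, 1084248, 6216), Rational(1, 807720)) = Mul(1090435, Rational(1, 807720)) = Rational(218087, 161544)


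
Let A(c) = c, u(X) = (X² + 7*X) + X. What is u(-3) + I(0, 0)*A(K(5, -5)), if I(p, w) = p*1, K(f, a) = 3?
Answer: -15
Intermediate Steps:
u(X) = X² + 8*X
I(p, w) = p
u(-3) + I(0, 0)*A(K(5, -5)) = -3*(8 - 3) + 0*3 = -3*5 + 0 = -15 + 0 = -15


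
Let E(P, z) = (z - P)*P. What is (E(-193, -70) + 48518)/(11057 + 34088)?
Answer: 24779/45145 ≈ 0.54888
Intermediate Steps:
E(P, z) = P*(z - P)
(E(-193, -70) + 48518)/(11057 + 34088) = (-193*(-70 - 1*(-193)) + 48518)/(11057 + 34088) = (-193*(-70 + 193) + 48518)/45145 = (-193*123 + 48518)*(1/45145) = (-23739 + 48518)*(1/45145) = 24779*(1/45145) = 24779/45145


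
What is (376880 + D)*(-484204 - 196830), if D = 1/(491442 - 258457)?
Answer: -59799815862632234/232985 ≈ -2.5667e+11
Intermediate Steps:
D = 1/232985 ≈ 4.2921e-6
(376880 + D)*(-484204 - 196830) = (376880 + 1/232985)*(-484204 - 196830) = (87807386801/232985)*(-681034) = -59799815862632234/232985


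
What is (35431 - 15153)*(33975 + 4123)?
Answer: 772551244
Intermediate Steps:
(35431 - 15153)*(33975 + 4123) = 20278*38098 = 772551244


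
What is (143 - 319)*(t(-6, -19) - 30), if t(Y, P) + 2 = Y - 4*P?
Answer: -6688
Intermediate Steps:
t(Y, P) = -2 + Y - 4*P (t(Y, P) = -2 + (Y - 4*P) = -2 + Y - 4*P)
(143 - 319)*(t(-6, -19) - 30) = (143 - 319)*((-2 - 6 - 4*(-19)) - 30) = -176*((-2 - 6 + 76) - 30) = -176*(68 - 30) = -176*38 = -6688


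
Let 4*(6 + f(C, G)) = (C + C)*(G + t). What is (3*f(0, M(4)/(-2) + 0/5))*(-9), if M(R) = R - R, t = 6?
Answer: 162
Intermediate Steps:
M(R) = 0
f(C, G) = -6 + C*(6 + G)/2 (f(C, G) = -6 + ((C + C)*(G + 6))/4 = -6 + ((2*C)*(6 + G))/4 = -6 + (2*C*(6 + G))/4 = -6 + C*(6 + G)/2)
(3*f(0, M(4)/(-2) + 0/5))*(-9) = (3*(-6 + 3*0 + (1/2)*0*(0/(-2) + 0/5)))*(-9) = (3*(-6 + 0 + (1/2)*0*(0*(-1/2) + 0*(1/5))))*(-9) = (3*(-6 + 0 + (1/2)*0*(0 + 0)))*(-9) = (3*(-6 + 0 + (1/2)*0*0))*(-9) = (3*(-6 + 0 + 0))*(-9) = (3*(-6))*(-9) = -18*(-9) = 162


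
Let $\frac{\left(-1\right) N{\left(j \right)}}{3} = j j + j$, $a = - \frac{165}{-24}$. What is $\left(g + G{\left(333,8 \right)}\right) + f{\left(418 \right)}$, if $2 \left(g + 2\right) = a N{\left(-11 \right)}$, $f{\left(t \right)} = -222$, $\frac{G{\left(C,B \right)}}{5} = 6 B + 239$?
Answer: $\frac{613}{8} \approx 76.625$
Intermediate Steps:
$G{\left(C,B \right)} = 1195 + 30 B$ ($G{\left(C,B \right)} = 5 \left(6 B + 239\right) = 5 \left(239 + 6 B\right) = 1195 + 30 B$)
$a = \frac{55}{8}$ ($a = \left(-165\right) \left(- \frac{1}{24}\right) = \frac{55}{8} \approx 6.875$)
$N{\left(j \right)} = - 3 j - 3 j^{2}$ ($N{\left(j \right)} = - 3 \left(j j + j\right) = - 3 \left(j^{2} + j\right) = - 3 \left(j + j^{2}\right) = - 3 j - 3 j^{2}$)
$g = - \frac{9091}{8}$ ($g = -2 + \frac{\frac{55}{8} \left(\left(-3\right) \left(-11\right) \left(1 - 11\right)\right)}{2} = -2 + \frac{\frac{55}{8} \left(\left(-3\right) \left(-11\right) \left(-10\right)\right)}{2} = -2 + \frac{\frac{55}{8} \left(-330\right)}{2} = -2 + \frac{1}{2} \left(- \frac{9075}{4}\right) = -2 - \frac{9075}{8} = - \frac{9091}{8} \approx -1136.4$)
$\left(g + G{\left(333,8 \right)}\right) + f{\left(418 \right)} = \left(- \frac{9091}{8} + \left(1195 + 30 \cdot 8\right)\right) - 222 = \left(- \frac{9091}{8} + \left(1195 + 240\right)\right) - 222 = \left(- \frac{9091}{8} + 1435\right) - 222 = \frac{2389}{8} - 222 = \frac{613}{8}$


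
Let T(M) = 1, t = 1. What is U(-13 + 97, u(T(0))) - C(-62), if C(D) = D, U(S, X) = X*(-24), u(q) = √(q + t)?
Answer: 62 - 24*√2 ≈ 28.059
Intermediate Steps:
u(q) = √(1 + q) (u(q) = √(q + 1) = √(1 + q))
U(S, X) = -24*X
U(-13 + 97, u(T(0))) - C(-62) = -24*√(1 + 1) - 1*(-62) = -24*√2 + 62 = 62 - 24*√2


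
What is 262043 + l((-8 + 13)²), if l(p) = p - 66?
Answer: 262002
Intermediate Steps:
l(p) = -66 + p
262043 + l((-8 + 13)²) = 262043 + (-66 + (-8 + 13)²) = 262043 + (-66 + 5²) = 262043 + (-66 + 25) = 262043 - 41 = 262002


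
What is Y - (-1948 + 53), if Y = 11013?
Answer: 12908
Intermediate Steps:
Y - (-1948 + 53) = 11013 - (-1948 + 53) = 11013 - 1*(-1895) = 11013 + 1895 = 12908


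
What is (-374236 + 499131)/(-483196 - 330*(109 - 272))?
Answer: -124895/429406 ≈ -0.29086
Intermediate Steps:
(-374236 + 499131)/(-483196 - 330*(109 - 272)) = 124895/(-483196 - 330*(-163)) = 124895/(-483196 + 53790) = 124895/(-429406) = 124895*(-1/429406) = -124895/429406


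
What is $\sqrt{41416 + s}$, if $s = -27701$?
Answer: $\sqrt{13715} \approx 117.11$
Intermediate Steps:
$\sqrt{41416 + s} = \sqrt{41416 - 27701} = \sqrt{13715}$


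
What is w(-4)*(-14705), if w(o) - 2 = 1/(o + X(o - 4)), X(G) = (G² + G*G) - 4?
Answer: -708781/24 ≈ -29533.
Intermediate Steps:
X(G) = -4 + 2*G² (X(G) = (G² + G²) - 4 = 2*G² - 4 = -4 + 2*G²)
w(o) = 2 + 1/(-4 + o + 2*(-4 + o)²) (w(o) = 2 + 1/(o + (-4 + 2*(o - 4)²)) = 2 + 1/(o + (-4 + 2*(-4 + o)²)) = 2 + 1/(-4 + o + 2*(-4 + o)²))
w(-4)*(-14705) = ((57 - 30*(-4) + 4*(-4)²)/(28 - 15*(-4) + 2*(-4)²))*(-14705) = ((57 + 120 + 4*16)/(28 + 60 + 2*16))*(-14705) = ((57 + 120 + 64)/(28 + 60 + 32))*(-14705) = (241/120)*(-14705) = -708781/24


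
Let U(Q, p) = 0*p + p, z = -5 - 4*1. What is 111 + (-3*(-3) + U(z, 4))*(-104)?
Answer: -1241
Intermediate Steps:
z = -9 (z = -5 - 4 = -9)
U(Q, p) = p (U(Q, p) = 0 + p = p)
111 + (-3*(-3) + U(z, 4))*(-104) = 111 + (-3*(-3) + 4)*(-104) = 111 + (9 + 4)*(-104) = 111 + 13*(-104) = 111 - 1352 = -1241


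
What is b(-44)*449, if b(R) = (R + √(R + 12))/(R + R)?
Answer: 449/2 - 449*I*√2/22 ≈ 224.5 - 28.863*I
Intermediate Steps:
b(R) = (R + √(12 + R))/(2*R) (b(R) = (R + √(12 + R))/((2*R)) = (R + √(12 + R))*(1/(2*R)) = (R + √(12 + R))/(2*R))
b(-44)*449 = ((½)*(-44 + √(12 - 44))/(-44))*449 = ((½)*(-1/44)*(-44 + √(-32)))*449 = ((½)*(-1/44)*(-44 + 4*I*√2))*449 = (½ - I*√2/22)*449 = 449/2 - 449*I*√2/22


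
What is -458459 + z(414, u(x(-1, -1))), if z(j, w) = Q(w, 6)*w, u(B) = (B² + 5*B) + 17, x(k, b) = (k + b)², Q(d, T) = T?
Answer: -458141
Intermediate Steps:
x(k, b) = (b + k)²
u(B) = 17 + B² + 5*B
z(j, w) = 6*w
-458459 + z(414, u(x(-1, -1))) = -458459 + 6*(17 + ((-1 - 1)²)² + 5*(-1 - 1)²) = -458459 + 6*(17 + ((-2)²)² + 5*(-2)²) = -458459 + 6*(17 + 4² + 5*4) = -458459 + 6*(17 + 16 + 20) = -458459 + 6*53 = -458459 + 318 = -458141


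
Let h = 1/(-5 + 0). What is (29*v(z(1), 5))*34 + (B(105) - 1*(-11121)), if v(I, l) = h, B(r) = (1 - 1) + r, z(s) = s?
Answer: 55144/5 ≈ 11029.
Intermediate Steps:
h = -1/5 (h = 1/(-5) = -1/5 ≈ -0.20000)
B(r) = r (B(r) = 0 + r = r)
v(I, l) = -1/5
(29*v(z(1), 5))*34 + (B(105) - 1*(-11121)) = (29*(-1/5))*34 + (105 - 1*(-11121)) = -29/5*34 + (105 + 11121) = -986/5 + 11226 = 55144/5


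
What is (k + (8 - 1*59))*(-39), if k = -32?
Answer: 3237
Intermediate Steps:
(k + (8 - 1*59))*(-39) = (-32 + (8 - 1*59))*(-39) = (-32 + (8 - 59))*(-39) = (-32 - 51)*(-39) = -83*(-39) = 3237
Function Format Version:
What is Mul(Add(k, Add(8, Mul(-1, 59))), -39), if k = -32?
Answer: 3237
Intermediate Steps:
Mul(Add(k, Add(8, Mul(-1, 59))), -39) = Mul(Add(-32, Add(8, Mul(-1, 59))), -39) = Mul(Add(-32, Add(8, -59)), -39) = Mul(Add(-32, -51), -39) = Mul(-83, -39) = 3237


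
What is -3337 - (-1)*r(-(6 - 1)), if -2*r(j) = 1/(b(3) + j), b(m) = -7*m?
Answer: -173523/52 ≈ -3337.0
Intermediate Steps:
r(j) = -1/(2*(-21 + j)) (r(j) = -1/(2*(-7*3 + j)) = -1/(2*(-21 + j)))
-3337 - (-1)*r(-(6 - 1)) = -3337 - (-1)*(-1/(-42 + 2*(-(6 - 1)))) = -3337 - (-1)*(-1/(-42 + 2*(-1*5))) = -3337 - (-1)*(-1/(-42 + 2*(-5))) = -3337 - (-1)*(-1/(-42 - 10)) = -3337 - (-1)*(-1/(-52)) = -3337 - (-1)*(-1*(-1/52)) = -3337 - (-1)/52 = -3337 - 1*(-1/52) = -3337 + 1/52 = -173523/52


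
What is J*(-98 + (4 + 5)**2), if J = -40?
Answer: 680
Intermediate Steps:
J*(-98 + (4 + 5)**2) = -40*(-98 + (4 + 5)**2) = -40*(-98 + 9**2) = -40*(-98 + 81) = -40*(-17) = 680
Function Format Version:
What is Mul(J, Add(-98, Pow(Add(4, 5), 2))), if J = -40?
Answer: 680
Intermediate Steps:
Mul(J, Add(-98, Pow(Add(4, 5), 2))) = Mul(-40, Add(-98, Pow(Add(4, 5), 2))) = Mul(-40, Add(-98, Pow(9, 2))) = Mul(-40, Add(-98, 81)) = Mul(-40, -17) = 680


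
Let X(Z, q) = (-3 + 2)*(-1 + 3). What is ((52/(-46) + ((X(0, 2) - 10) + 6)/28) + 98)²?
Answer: 968641129/103684 ≈ 9342.3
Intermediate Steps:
X(Z, q) = -2 (X(Z, q) = -1*2 = -2)
((52/(-46) + ((X(0, 2) - 10) + 6)/28) + 98)² = ((52/(-46) + ((-2 - 10) + 6)/28) + 98)² = ((52*(-1/46) + (-12 + 6)*(1/28)) + 98)² = ((-26/23 - 6*1/28) + 98)² = ((-26/23 - 3/14) + 98)² = (-433/322 + 98)² = (31123/322)² = 968641129/103684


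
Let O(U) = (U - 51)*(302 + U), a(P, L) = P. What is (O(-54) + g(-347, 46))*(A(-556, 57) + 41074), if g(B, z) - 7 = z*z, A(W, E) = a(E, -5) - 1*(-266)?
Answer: -990092049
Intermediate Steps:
O(U) = (-51 + U)*(302 + U)
A(W, E) = 266 + E (A(W, E) = E - 1*(-266) = E + 266 = 266 + E)
g(B, z) = 7 + z² (g(B, z) = 7 + z*z = 7 + z²)
(O(-54) + g(-347, 46))*(A(-556, 57) + 41074) = ((-15402 + (-54)² + 251*(-54)) + (7 + 46²))*((266 + 57) + 41074) = ((-15402 + 2916 - 13554) + (7 + 2116))*(323 + 41074) = (-26040 + 2123)*41397 = -23917*41397 = -990092049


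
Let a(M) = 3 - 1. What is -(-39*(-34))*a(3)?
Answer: -2652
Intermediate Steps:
a(M) = 2
-(-39*(-34))*a(3) = -(-39*(-34))*2 = -1326*2 = -1*2652 = -2652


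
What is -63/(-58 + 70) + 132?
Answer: 507/4 ≈ 126.75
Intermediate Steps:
-63/(-58 + 70) + 132 = -63/12 + 132 = -63*1/12 + 132 = -21/4 + 132 = 507/4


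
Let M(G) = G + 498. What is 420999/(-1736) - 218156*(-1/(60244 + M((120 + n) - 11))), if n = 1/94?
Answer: -2372512606301/9929911320 ≈ -238.93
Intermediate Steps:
n = 1/94 ≈ 0.010638
M(G) = 498 + G
420999/(-1736) - 218156*(-1/(60244 + M((120 + n) - 11))) = 420999/(-1736) - 218156*(-1/(60244 + (498 + ((120 + 1/94) - 11)))) = 420999*(-1/1736) - 218156*(-1/(60244 + (498 + (11281/94 - 11)))) = -420999/1736 - 218156*(-1/(60244 + (498 + 10247/94))) = -420999/1736 - 218156*(-1/(60244 + 57059/94)) = -420999/1736 - 218156/((-1*5719995/94)) = -420999/1736 - 218156/(-5719995/94) = -420999/1736 - 218156*(-94/5719995) = -420999/1736 + 20506664/5719995 = -2372512606301/9929911320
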